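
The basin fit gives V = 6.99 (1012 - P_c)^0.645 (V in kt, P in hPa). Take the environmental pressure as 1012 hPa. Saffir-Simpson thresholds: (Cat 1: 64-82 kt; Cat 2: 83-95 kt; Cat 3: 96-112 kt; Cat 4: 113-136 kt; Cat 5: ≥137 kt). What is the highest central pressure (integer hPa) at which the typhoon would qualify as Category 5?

911 hPa

Category 5 begins at V = 137 kt.
Required ΔP = (137/6.99)^(1/0.645) = 19.599^1.550 ≈ 100.80 hPa.
P_c ≤ 1012 − 100.80 = 911.20, so the highest integer P_c is 911 hPa.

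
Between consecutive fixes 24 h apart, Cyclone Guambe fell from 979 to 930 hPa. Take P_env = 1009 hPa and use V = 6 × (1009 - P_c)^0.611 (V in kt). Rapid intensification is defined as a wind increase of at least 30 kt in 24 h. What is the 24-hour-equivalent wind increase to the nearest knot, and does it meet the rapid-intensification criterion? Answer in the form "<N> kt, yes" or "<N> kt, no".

V₁: ΔP = 30, V ≈ 6 × 30^0.611 ≈ 47.94 kt.
V₂: ΔP = 79, V ≈ 6 × 79^0.611 ≈ 86.62 kt.
ΔV over 24 h = 38.68 kt → 24 h equivalent = 38.68 × 24/24 ≈ 38.68 kt.
39 kt ≥ 30 kt ⇒ rapid intensification.

39 kt, yes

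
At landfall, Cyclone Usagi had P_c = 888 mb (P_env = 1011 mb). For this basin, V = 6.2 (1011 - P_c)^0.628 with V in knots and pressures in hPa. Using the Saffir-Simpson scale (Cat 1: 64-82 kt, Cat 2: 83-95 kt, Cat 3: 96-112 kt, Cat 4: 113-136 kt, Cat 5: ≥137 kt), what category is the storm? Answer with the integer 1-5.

4

ΔP = 1011 − 888 = 123 mb.
V ≈ 6.2 × 123^0.628 = 6.2 × 20.53 ≈ 127 kt.
127 kt falls in the Category 4 band.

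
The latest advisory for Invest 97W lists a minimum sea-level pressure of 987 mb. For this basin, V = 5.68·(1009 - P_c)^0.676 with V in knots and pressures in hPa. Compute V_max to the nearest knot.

46 kt

ΔP = 1009 − 987 = 22 mb.
22^0.676 ≈ 8.081.
V ≈ 5.68 × 8.081 ≈ 45.9 kt.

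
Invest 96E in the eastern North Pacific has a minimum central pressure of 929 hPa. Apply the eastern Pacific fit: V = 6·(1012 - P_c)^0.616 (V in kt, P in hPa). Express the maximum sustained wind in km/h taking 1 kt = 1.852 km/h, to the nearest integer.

169 km/h

ΔP = 1012 − 929 = 83 hPa.
V ≈ 6 × 83^0.616 = 6 × 15.211 ≈ 91.265 kt.
91.265 × 1.852 ≈ 169.02 km/h → 169 km/h.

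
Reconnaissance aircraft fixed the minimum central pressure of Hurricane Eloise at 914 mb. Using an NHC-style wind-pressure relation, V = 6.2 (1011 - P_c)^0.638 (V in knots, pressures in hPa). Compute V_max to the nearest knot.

115 kt

ΔP = 1011 − 914 = 97 mb.
97^0.638 ≈ 18.517.
V ≈ 6.2 × 18.517 ≈ 114.8 kt.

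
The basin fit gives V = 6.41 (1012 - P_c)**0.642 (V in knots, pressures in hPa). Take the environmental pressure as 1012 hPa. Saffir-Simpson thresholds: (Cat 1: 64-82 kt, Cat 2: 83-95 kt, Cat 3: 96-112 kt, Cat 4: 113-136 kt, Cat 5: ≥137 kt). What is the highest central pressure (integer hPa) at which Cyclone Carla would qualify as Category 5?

Category 5 begins at V = 137 kt.
Required ΔP = (137/6.41)^(1/0.642) = 21.373^1.558 ≈ 117.88 hPa.
P_c ≤ 1012 − 117.88 = 894.12, so the highest integer P_c is 894 hPa.

894 hPa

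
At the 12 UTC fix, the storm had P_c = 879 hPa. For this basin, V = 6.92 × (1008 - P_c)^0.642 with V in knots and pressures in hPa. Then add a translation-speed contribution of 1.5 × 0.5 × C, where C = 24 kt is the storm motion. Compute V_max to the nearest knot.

175 kt

ΔP = 1008 − 879 = 129 hPa.
129^0.642 ≈ 22.646.
V ≈ 6.92 × 22.646 ≈ 156.7 kt.
Translation term: 1.5 × 0.5 × 24 = 18 kt.
Corrected V ≈ 174.7 kt → 175 kt.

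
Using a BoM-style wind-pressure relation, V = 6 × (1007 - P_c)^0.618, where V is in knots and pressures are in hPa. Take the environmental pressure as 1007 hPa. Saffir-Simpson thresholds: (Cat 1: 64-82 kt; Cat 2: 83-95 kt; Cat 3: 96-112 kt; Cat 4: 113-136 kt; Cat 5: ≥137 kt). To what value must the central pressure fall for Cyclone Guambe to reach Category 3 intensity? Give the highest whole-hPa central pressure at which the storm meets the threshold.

Category 3 begins at V = 96 kt.
Required ΔP = (96/6)^(1/0.618) = 16.000^1.618 ≈ 88.80 hPa.
P_c ≤ 1007 − 88.80 = 918.20, so the highest integer P_c is 918 hPa.

918 hPa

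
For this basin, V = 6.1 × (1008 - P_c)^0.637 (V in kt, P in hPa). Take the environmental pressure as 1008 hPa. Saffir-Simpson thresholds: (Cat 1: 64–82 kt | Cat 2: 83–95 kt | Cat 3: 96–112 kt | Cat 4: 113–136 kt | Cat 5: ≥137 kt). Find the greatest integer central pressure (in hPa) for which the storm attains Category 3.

Category 3 begins at V = 96 kt.
Required ΔP = (96/6.1)^(1/0.637) = 15.738^1.570 ≈ 75.69 hPa.
P_c ≤ 1008 − 75.69 = 932.31, so the highest integer P_c is 932 hPa.

932 hPa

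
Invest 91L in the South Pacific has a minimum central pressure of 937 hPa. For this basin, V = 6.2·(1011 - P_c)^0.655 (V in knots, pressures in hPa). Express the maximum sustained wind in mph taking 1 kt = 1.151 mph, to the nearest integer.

ΔP = 1011 − 937 = 74 hPa.
V ≈ 6.2 × 74^0.655 = 6.2 × 16.763 ≈ 103.929 kt.
103.929 × 1.151 ≈ 119.62 mph → 120 mph.

120 mph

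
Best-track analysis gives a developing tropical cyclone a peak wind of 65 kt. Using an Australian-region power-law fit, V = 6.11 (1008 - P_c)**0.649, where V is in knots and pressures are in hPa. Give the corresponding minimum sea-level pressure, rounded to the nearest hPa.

970 hPa

ΔP = (V / 6.11)^(1/0.649) = (65/6.11)^1.541.
65/6.11 = 10.638; 10.638^1.541 ≈ 38.22 hPa.
P_c = 1008 − 38.22 = 969.78 ≈ 970 hPa.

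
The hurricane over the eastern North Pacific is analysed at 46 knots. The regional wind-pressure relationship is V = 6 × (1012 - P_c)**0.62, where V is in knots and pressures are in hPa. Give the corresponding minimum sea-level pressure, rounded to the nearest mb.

ΔP = (V / 6)^(1/0.62) = (46/6)^1.613.
46/6 = 7.667; 7.667^1.613 ≈ 26.72 mb.
P_c = 1012 − 26.72 = 985.28 ≈ 985 mb.

985 mb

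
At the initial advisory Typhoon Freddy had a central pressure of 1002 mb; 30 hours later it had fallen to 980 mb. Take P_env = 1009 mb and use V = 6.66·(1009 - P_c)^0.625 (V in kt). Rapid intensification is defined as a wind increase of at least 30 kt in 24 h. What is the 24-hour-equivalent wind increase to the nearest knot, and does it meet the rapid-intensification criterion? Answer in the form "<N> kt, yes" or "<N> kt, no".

26 kt, no

V₁: ΔP = 7, V ≈ 6.66 × 7^0.625 ≈ 22.47 kt.
V₂: ΔP = 29, V ≈ 6.66 × 29^0.625 ≈ 54.64 kt.
ΔV over 30 h = 32.17 kt → 24 h equivalent = 32.17 × 24/30 ≈ 25.74 kt.
26 kt < 30 kt ⇒ not rapid intensification.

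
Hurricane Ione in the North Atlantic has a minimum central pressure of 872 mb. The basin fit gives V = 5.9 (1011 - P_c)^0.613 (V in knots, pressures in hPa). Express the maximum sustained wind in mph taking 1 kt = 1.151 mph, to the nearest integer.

ΔP = 1011 − 872 = 139 mb.
V ≈ 5.9 × 139^0.613 = 5.9 × 20.591 ≈ 121.484 kt.
121.484 × 1.151 ≈ 139.83 mph → 140 mph.

140 mph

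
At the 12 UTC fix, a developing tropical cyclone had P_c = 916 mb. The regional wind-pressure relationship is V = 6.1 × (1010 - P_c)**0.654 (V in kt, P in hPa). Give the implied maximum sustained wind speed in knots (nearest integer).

119 kt

ΔP = 1010 − 916 = 94 mb.
94^0.654 ≈ 19.518.
V ≈ 6.1 × 19.518 ≈ 119.1 kt.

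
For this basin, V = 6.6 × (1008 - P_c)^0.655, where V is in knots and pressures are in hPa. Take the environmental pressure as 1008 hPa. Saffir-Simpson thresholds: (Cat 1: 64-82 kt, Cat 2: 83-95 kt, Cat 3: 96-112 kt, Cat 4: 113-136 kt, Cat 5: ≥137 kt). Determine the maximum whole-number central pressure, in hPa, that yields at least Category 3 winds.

948 hPa

Category 3 begins at V = 96 kt.
Required ΔP = (96/6.6)^(1/0.655) = 14.545^1.527 ≈ 59.59 hPa.
P_c ≤ 1008 − 59.59 = 948.41, so the highest integer P_c is 948 hPa.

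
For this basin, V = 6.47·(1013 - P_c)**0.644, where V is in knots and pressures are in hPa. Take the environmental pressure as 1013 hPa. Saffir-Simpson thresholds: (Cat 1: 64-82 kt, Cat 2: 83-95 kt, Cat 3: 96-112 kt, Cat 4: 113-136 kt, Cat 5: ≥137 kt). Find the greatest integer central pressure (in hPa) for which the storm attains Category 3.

Category 3 begins at V = 96 kt.
Required ΔP = (96/6.47)^(1/0.644) = 14.838^1.553 ≈ 65.90 hPa.
P_c ≤ 1013 − 65.90 = 947.10, so the highest integer P_c is 947 hPa.

947 hPa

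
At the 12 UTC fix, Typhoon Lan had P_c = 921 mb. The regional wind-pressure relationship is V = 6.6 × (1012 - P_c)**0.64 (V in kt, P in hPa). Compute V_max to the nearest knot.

118 kt

ΔP = 1012 − 921 = 91 mb.
91^0.64 ≈ 17.939.
V ≈ 6.6 × 17.939 ≈ 118.4 kt.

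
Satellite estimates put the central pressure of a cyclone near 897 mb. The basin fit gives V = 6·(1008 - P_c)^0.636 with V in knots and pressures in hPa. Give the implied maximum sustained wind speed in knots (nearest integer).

120 kt

ΔP = 1008 − 897 = 111 mb.
111^0.636 ≈ 19.991.
V ≈ 6 × 19.991 ≈ 119.9 kt.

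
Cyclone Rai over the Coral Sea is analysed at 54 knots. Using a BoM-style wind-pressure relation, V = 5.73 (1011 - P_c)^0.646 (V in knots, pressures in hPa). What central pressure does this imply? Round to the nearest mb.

979 mb

ΔP = (V / 5.73)^(1/0.646) = (54/5.73)^1.548.
54/5.73 = 9.424; 9.424^1.548 ≈ 32.22 mb.
P_c = 1011 − 32.22 = 978.78 ≈ 979 mb.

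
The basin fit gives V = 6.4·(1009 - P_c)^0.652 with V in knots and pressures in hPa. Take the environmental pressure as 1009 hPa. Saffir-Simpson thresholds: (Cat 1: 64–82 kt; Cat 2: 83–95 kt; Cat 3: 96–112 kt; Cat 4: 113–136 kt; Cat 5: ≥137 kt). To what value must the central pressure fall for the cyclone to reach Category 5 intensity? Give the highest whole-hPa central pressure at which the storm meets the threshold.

Category 5 begins at V = 137 kt.
Required ΔP = (137/6.4)^(1/0.652) = 21.406^1.534 ≈ 109.83 hPa.
P_c ≤ 1009 − 109.83 = 899.17, so the highest integer P_c is 899 hPa.

899 hPa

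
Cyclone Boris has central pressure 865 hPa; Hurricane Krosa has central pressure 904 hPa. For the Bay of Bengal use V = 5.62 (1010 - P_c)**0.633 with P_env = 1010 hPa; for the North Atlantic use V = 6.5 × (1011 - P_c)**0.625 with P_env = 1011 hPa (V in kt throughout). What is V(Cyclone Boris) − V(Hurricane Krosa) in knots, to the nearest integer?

Cyclone Boris: ΔP = 145; V ≈ 5.62 × 145^0.633 ≈ 131.18 kt.
Hurricane Krosa: ΔP = 107; V ≈ 6.5 × 107^0.625 ≈ 120.58 kt.
Difference ≈ 131.18 − 120.58 = 10.60 → 11 kt.

11 kt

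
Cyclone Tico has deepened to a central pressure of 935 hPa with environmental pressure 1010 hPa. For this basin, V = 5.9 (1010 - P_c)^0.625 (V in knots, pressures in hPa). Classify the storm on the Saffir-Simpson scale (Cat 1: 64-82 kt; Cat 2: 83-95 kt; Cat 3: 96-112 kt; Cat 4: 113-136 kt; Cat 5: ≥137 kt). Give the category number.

ΔP = 1010 − 935 = 75 hPa.
V ≈ 5.9 × 75^0.625 = 5.9 × 14.86 ≈ 88 kt.
88 kt falls in the Category 2 band.

2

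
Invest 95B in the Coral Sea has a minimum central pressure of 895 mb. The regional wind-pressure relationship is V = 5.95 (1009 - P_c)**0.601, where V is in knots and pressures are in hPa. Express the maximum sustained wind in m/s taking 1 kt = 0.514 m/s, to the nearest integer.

ΔP = 1009 − 895 = 114 mb.
V ≈ 5.95 × 114^0.601 = 5.95 × 17.227 ≈ 102.498 kt.
102.498 × 0.514 ≈ 52.68 m/s → 53 m/s.

53 m/s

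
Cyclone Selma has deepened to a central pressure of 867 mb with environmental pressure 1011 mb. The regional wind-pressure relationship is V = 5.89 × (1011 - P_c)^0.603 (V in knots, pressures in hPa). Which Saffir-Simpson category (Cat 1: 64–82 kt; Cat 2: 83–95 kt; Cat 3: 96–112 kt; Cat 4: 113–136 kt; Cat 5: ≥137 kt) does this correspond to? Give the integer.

4

ΔP = 1011 − 867 = 144 mb.
V ≈ 5.89 × 144^0.603 = 5.89 × 20.02 ≈ 118 kt.
118 kt falls in the Category 4 band.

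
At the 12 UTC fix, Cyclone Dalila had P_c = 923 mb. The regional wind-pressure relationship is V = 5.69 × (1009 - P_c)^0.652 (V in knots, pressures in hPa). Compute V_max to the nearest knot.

104 kt

ΔP = 1009 − 923 = 86 mb.
86^0.652 ≈ 18.251.
V ≈ 5.69 × 18.251 ≈ 103.8 kt.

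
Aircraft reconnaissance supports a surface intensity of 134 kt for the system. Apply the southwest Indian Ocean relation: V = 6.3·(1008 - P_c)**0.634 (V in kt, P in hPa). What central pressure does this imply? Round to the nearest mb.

ΔP = (V / 6.3)^(1/0.634) = (134/6.3)^1.577.
134/6.3 = 21.270; 21.270^1.577 ≈ 124.24 mb.
P_c = 1008 − 124.24 = 883.76 ≈ 884 mb.

884 mb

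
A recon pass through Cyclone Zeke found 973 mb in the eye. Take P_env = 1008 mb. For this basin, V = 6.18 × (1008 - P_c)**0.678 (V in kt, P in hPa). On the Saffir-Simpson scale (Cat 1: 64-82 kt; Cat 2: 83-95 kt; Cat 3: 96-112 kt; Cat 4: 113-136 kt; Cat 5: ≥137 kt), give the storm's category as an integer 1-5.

1

ΔP = 1008 − 973 = 35 mb.
V ≈ 6.18 × 35^0.678 = 6.18 × 11.14 ≈ 69 kt.
69 kt falls in the Category 1 band.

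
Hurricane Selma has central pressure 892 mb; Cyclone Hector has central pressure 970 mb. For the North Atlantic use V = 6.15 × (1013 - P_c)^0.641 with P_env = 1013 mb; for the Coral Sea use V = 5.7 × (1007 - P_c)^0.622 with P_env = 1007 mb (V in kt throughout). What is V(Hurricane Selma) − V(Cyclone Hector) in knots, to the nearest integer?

79 kt

Hurricane Selma: ΔP = 121; V ≈ 6.15 × 121^0.641 ≈ 133.03 kt.
Cyclone Hector: ΔP = 37; V ≈ 5.7 × 37^0.622 ≈ 53.86 kt.
Difference ≈ 133.03 − 53.86 = 79.17 → 79 kt.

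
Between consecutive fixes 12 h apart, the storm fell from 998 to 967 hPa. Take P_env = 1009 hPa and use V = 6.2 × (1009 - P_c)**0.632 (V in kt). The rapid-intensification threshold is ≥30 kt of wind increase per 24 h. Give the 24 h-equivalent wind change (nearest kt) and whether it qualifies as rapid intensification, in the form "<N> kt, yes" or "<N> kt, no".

V₁: ΔP = 11, V ≈ 6.2 × 11^0.632 ≈ 28.22 kt.
V₂: ΔP = 42, V ≈ 6.2 × 42^0.632 ≈ 65.81 kt.
ΔV over 12 h = 37.59 kt → 24 h equivalent = 37.59 × 24/12 ≈ 75.18 kt.
75 kt ≥ 30 kt ⇒ rapid intensification.

75 kt, yes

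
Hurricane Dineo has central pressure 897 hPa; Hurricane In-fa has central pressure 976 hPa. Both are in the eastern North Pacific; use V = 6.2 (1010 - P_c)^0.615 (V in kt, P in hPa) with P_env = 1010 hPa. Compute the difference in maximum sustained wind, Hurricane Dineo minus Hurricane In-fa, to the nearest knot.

Hurricane Dineo: ΔP = 113; V ≈ 6.2 × 113^0.615 ≈ 113.51 kt.
Hurricane In-fa: ΔP = 34; V ≈ 6.2 × 34^0.615 ≈ 54.23 kt.
Difference ≈ 113.51 − 54.23 = 59.28 → 59 kt.

59 kt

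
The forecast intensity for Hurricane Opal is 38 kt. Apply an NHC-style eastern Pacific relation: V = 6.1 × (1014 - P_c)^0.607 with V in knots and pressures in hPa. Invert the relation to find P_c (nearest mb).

994 mb

ΔP = (V / 6.1)^(1/0.607) = (38/6.1)^1.647.
38/6.1 = 6.230; 6.230^1.647 ≈ 20.36 mb.
P_c = 1014 − 20.36 = 993.64 ≈ 994 mb.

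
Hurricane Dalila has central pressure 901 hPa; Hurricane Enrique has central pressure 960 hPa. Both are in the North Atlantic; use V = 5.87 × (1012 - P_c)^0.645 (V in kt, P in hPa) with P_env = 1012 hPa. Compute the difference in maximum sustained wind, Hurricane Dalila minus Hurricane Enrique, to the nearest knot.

47 kt

Hurricane Dalila: ΔP = 111; V ≈ 5.87 × 111^0.645 ≈ 122.43 kt.
Hurricane Enrique: ΔP = 52; V ≈ 5.87 × 52^0.645 ≈ 75.07 kt.
Difference ≈ 122.43 − 75.07 = 47.36 → 47 kt.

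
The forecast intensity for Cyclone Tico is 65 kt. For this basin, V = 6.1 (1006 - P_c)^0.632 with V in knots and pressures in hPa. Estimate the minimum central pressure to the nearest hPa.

ΔP = (V / 6.1)^(1/0.632) = (65/6.1)^1.582.
65/6.1 = 10.656; 10.656^1.582 ≈ 42.26 hPa.
P_c = 1006 − 42.26 = 963.74 ≈ 964 hPa.

964 hPa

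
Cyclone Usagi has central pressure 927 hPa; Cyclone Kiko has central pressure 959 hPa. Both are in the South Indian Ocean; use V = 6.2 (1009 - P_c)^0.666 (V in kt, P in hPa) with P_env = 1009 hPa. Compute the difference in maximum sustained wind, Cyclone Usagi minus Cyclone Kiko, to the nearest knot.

Cyclone Usagi: ΔP = 82; V ≈ 6.2 × 82^0.666 ≈ 116.68 kt.
Cyclone Kiko: ΔP = 50; V ≈ 6.2 × 50^0.666 ≈ 83.93 kt.
Difference ≈ 116.68 − 83.93 = 32.75 → 33 kt.

33 kt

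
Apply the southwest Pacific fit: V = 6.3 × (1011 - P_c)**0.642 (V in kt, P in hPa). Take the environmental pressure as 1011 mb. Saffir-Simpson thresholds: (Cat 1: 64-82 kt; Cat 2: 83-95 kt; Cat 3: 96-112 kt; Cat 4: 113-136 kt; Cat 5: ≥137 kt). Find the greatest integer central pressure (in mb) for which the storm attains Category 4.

921 mb

Category 4 begins at V = 113 kt.
Required ΔP = (113/6.3)^(1/0.642) = 17.937^1.558 ≈ 89.71 mb.
P_c ≤ 1011 − 89.71 = 921.29, so the highest integer P_c is 921 mb.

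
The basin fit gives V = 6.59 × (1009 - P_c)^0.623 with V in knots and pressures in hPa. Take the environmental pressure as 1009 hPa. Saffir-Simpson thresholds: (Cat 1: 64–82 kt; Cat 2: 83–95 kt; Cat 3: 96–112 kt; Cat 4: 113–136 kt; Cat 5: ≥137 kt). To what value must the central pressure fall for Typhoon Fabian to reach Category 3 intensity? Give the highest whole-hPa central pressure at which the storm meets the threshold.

935 hPa

Category 3 begins at V = 96 kt.
Required ΔP = (96/6.59)^(1/0.623) = 14.568^1.605 ≈ 73.69 hPa.
P_c ≤ 1009 − 73.69 = 935.31, so the highest integer P_c is 935 hPa.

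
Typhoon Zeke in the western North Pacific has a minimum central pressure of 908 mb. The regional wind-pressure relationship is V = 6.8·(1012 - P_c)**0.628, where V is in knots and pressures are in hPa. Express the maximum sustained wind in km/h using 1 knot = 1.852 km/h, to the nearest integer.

233 km/h

ΔP = 1012 − 908 = 104 mb.
V ≈ 6.8 × 104^0.628 = 6.8 × 18.480 ≈ 125.663 kt.
125.663 × 1.852 ≈ 232.73 km/h → 233 km/h.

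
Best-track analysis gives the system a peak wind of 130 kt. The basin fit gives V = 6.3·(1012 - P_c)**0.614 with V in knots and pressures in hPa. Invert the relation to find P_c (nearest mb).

ΔP = (V / 6.3)^(1/0.614) = (130/6.3)^1.629.
130/6.3 = 20.635; 20.635^1.629 ≈ 138.37 mb.
P_c = 1012 − 138.37 = 873.63 ≈ 874 mb.

874 mb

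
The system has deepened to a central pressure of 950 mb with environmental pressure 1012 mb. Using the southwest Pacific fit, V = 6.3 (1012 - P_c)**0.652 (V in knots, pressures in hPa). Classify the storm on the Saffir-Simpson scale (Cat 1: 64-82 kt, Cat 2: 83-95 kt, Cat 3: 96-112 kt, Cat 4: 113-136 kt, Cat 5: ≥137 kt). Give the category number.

ΔP = 1012 − 950 = 62 mb.
V ≈ 6.3 × 62^0.652 = 6.3 × 14.74 ≈ 93 kt.
93 kt falls in the Category 2 band.

2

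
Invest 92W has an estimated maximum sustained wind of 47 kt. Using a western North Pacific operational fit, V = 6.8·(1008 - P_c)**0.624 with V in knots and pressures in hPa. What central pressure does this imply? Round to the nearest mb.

ΔP = (V / 6.8)^(1/0.624) = (47/6.8)^1.603.
47/6.8 = 6.912; 6.912^1.603 ≈ 22.16 mb.
P_c = 1008 − 22.16 = 985.84 ≈ 986 mb.

986 mb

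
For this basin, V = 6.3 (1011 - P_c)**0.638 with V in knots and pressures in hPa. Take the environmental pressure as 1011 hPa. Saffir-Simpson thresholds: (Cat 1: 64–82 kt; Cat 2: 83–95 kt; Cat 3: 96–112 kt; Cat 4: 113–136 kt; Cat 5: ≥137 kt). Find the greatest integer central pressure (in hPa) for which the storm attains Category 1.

Category 1 begins at V = 64 kt.
Required ΔP = (64/6.3)^(1/0.638) = 10.159^1.567 ≈ 37.85 hPa.
P_c ≤ 1011 − 37.85 = 973.15, so the highest integer P_c is 973 hPa.

973 hPa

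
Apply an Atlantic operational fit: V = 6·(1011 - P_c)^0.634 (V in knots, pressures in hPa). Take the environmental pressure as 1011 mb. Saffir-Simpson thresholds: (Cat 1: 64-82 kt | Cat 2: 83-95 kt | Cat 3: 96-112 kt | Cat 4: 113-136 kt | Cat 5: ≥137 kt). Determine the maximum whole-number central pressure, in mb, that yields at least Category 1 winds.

Category 1 begins at V = 64 kt.
Required ΔP = (64/6)^(1/0.634) = 10.667^1.577 ≈ 41.83 mb.
P_c ≤ 1011 − 41.83 = 969.17, so the highest integer P_c is 969 mb.

969 mb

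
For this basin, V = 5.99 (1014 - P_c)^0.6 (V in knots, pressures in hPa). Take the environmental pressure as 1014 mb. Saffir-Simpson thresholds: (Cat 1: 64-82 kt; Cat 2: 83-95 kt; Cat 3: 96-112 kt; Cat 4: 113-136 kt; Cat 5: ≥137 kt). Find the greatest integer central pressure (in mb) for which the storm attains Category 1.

962 mb

Category 1 begins at V = 64 kt.
Required ΔP = (64/5.99)^(1/0.6) = 10.684^1.667 ≈ 51.83 mb.
P_c ≤ 1014 − 51.83 = 962.17, so the highest integer P_c is 962 mb.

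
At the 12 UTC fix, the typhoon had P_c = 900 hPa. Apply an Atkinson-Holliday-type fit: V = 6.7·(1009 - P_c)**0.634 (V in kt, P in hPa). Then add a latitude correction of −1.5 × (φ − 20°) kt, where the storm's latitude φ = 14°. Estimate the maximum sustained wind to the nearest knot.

140 kt

ΔP = 1009 − 900 = 109 hPa.
109^0.634 ≈ 19.576.
V ≈ 6.7 × 19.576 ≈ 131.2 kt.
Latitude correction: −1.5 × (14 − 20) = 9 kt.
Corrected V ≈ 140.2 kt → 140 kt.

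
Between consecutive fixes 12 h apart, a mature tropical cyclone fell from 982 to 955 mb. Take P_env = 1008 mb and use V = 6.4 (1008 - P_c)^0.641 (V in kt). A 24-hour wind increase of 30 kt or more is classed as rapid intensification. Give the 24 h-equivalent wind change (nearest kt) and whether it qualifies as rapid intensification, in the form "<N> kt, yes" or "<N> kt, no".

60 kt, yes

V₁: ΔP = 26, V ≈ 6.4 × 26^0.641 ≈ 51.66 kt.
V₂: ΔP = 53, V ≈ 6.4 × 53^0.641 ≈ 81.55 kt.
ΔV over 12 h = 29.89 kt → 24 h equivalent = 29.89 × 24/12 ≈ 59.78 kt.
60 kt ≥ 30 kt ⇒ rapid intensification.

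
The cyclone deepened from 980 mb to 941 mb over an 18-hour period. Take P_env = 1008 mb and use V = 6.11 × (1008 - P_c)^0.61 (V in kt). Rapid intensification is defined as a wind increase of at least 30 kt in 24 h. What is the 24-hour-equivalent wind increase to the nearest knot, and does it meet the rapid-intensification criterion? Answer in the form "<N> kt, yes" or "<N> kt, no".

44 kt, yes

V₁: ΔP = 28, V ≈ 6.11 × 28^0.61 ≈ 46.65 kt.
V₂: ΔP = 67, V ≈ 6.11 × 67^0.61 ≈ 79.42 kt.
ΔV over 18 h = 32.77 kt → 24 h equivalent = 32.77 × 24/18 ≈ 43.69 kt.
44 kt ≥ 30 kt ⇒ rapid intensification.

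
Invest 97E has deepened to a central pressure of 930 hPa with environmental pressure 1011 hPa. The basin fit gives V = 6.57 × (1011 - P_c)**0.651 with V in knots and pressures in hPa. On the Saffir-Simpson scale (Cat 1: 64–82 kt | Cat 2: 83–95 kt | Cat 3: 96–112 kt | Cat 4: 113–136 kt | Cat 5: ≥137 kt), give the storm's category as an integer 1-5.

4

ΔP = 1011 − 930 = 81 hPa.
V ≈ 6.57 × 81^0.651 = 6.57 × 17.48 ≈ 115 kt.
115 kt falls in the Category 4 band.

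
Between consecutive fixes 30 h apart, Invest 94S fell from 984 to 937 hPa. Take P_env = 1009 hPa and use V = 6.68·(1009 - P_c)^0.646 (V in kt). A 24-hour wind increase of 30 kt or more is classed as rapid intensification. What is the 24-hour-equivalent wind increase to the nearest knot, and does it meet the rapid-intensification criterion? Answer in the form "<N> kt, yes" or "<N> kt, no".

V₁: ΔP = 25, V ≈ 6.68 × 25^0.646 ≈ 53.44 kt.
V₂: ΔP = 72, V ≈ 6.68 × 72^0.646 ≈ 105.83 kt.
ΔV over 30 h = 52.39 kt → 24 h equivalent = 52.39 × 24/30 ≈ 41.91 kt.
42 kt ≥ 30 kt ⇒ rapid intensification.

42 kt, yes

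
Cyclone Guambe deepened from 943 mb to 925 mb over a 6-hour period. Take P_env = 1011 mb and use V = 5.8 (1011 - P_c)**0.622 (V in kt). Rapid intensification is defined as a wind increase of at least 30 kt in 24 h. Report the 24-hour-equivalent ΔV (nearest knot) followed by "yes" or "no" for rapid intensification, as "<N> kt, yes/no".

50 kt, yes

V₁: ΔP = 68, V ≈ 5.8 × 68^0.622 ≈ 80.03 kt.
V₂: ΔP = 86, V ≈ 5.8 × 86^0.622 ≈ 92.62 kt.
ΔV over 6 h = 12.59 kt → 24 h equivalent = 12.59 × 24/6 ≈ 50.36 kt.
50 kt ≥ 30 kt ⇒ rapid intensification.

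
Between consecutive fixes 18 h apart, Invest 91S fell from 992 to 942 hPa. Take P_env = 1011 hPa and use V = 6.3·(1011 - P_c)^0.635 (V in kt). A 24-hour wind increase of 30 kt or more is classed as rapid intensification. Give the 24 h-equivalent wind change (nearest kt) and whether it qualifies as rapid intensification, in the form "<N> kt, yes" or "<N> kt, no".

V₁: ΔP = 19, V ≈ 6.3 × 19^0.635 ≈ 40.86 kt.
V₂: ΔP = 69, V ≈ 6.3 × 69^0.635 ≈ 92.69 kt.
ΔV over 18 h = 51.83 kt → 24 h equivalent = 51.83 × 24/18 ≈ 69.11 kt.
69 kt ≥ 30 kt ⇒ rapid intensification.

69 kt, yes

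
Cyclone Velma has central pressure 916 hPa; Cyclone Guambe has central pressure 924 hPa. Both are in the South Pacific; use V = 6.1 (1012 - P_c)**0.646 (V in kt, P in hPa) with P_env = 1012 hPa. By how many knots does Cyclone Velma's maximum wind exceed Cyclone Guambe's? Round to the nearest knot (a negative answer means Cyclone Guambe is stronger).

6 kt

Cyclone Velma: ΔP = 96; V ≈ 6.1 × 96^0.646 ≈ 116.38 kt.
Cyclone Guambe: ΔP = 88; V ≈ 6.1 × 88^0.646 ≈ 110.02 kt.
Difference ≈ 116.38 − 110.02 = 6.36 → 6 kt.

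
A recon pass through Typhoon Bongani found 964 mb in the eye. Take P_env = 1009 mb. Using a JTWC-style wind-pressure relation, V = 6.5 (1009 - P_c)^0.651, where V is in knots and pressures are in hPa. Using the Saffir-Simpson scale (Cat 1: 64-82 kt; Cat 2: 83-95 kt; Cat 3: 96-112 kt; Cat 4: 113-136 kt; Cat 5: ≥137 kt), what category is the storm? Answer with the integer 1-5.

1

ΔP = 1009 − 964 = 45 mb.
V ≈ 6.5 × 45^0.651 = 6.5 × 11.92 ≈ 77 kt.
77 kt falls in the Category 1 band.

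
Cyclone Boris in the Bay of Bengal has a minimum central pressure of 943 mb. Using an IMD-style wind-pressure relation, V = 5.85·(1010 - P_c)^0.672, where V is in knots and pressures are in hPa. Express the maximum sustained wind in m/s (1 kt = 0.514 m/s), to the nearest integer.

ΔP = 1010 − 943 = 67 mb.
V ≈ 5.85 × 67^0.672 = 5.85 × 16.870 ≈ 98.691 kt.
98.691 × 0.514 ≈ 50.73 m/s → 51 m/s.

51 m/s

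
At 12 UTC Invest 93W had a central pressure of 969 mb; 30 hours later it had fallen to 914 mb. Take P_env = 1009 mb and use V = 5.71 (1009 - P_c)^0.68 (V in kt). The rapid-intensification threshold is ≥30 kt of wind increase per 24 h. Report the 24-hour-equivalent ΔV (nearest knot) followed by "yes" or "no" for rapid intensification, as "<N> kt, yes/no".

V₁: ΔP = 40, V ≈ 5.71 × 40^0.68 ≈ 70.15 kt.
V₂: ΔP = 95, V ≈ 5.71 × 95^0.68 ≈ 126.32 kt.
ΔV over 30 h = 56.17 kt → 24 h equivalent = 56.17 × 24/30 ≈ 44.94 kt.
45 kt ≥ 30 kt ⇒ rapid intensification.

45 kt, yes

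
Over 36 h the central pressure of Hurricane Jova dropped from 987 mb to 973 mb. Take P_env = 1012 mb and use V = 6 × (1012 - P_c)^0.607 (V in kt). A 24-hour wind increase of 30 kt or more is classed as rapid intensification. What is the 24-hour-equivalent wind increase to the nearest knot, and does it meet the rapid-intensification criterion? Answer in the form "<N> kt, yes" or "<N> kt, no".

V₁: ΔP = 25, V ≈ 6 × 25^0.607 ≈ 42.34 kt.
V₂: ΔP = 39, V ≈ 6 × 39^0.607 ≈ 55.45 kt.
ΔV over 36 h = 13.11 kt → 24 h equivalent = 13.11 × 24/36 ≈ 8.74 kt.
9 kt < 30 kt ⇒ not rapid intensification.

9 kt, no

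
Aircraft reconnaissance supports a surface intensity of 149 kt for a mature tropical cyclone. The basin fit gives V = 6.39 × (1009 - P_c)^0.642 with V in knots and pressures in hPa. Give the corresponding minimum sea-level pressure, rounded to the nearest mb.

ΔP = (V / 6.39)^(1/0.642) = (149/6.39)^1.558.
149/6.39 = 23.318; 23.318^1.558 ≈ 135.01 mb.
P_c = 1009 − 135.01 = 873.99 ≈ 874 mb.

874 mb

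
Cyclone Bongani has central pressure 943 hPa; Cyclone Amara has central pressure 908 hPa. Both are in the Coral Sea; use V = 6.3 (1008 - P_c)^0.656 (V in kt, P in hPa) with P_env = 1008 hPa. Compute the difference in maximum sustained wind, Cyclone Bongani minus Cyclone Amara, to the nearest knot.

Cyclone Bongani: ΔP = 65; V ≈ 6.3 × 65^0.656 ≈ 97.41 kt.
Cyclone Amara: ΔP = 100; V ≈ 6.3 × 100^0.656 ≈ 129.22 kt.
Difference ≈ 97.41 − 129.22 = -31.81 → -32 kt.

-32 kt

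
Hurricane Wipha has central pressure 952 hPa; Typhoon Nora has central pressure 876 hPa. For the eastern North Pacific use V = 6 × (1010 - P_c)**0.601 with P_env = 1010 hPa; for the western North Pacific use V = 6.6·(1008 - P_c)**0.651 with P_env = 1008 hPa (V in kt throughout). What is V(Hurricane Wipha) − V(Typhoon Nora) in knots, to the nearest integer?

Hurricane Wipha: ΔP = 58; V ≈ 6 × 58^0.601 ≈ 68.86 kt.
Typhoon Nora: ΔP = 132; V ≈ 6.6 × 132^0.651 ≈ 158.50 kt.
Difference ≈ 68.86 − 158.50 = -89.64 → -90 kt.

-90 kt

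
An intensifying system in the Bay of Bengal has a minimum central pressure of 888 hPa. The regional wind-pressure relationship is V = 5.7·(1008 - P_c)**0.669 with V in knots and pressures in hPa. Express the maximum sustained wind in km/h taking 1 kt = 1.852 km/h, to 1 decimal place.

ΔP = 1008 − 888 = 120 hPa.
V ≈ 5.7 × 120^0.669 = 5.7 × 24.602 ≈ 140.232 kt.
140.232 × 1.852 ≈ 259.71 km/h → 259.7 km/h.

259.7 km/h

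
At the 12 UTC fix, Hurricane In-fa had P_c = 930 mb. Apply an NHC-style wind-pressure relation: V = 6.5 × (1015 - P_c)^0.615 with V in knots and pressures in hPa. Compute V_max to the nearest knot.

100 kt

ΔP = 1015 − 930 = 85 mb.
85^0.615 ≈ 15.367.
V ≈ 6.5 × 15.367 ≈ 99.9 kt.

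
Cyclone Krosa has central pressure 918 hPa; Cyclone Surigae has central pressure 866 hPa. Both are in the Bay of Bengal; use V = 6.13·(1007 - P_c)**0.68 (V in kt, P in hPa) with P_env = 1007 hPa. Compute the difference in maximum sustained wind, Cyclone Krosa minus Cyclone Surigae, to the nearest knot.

Cyclone Krosa: ΔP = 89; V ≈ 6.13 × 89^0.68 ≈ 129.73 kt.
Cyclone Surigae: ΔP = 141; V ≈ 6.13 × 141^0.68 ≈ 177.39 kt.
Difference ≈ 129.73 − 177.39 = -47.66 → -48 kt.

-48 kt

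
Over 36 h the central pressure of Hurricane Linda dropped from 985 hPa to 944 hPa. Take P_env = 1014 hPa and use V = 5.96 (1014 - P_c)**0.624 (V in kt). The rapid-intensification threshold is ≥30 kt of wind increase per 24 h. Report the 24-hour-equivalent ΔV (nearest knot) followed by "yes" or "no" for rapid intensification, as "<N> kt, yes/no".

24 kt, no

V₁: ΔP = 29, V ≈ 5.96 × 29^0.624 ≈ 48.73 kt.
V₂: ΔP = 70, V ≈ 5.96 × 70^0.624 ≈ 84.45 kt.
ΔV over 36 h = 35.72 kt → 24 h equivalent = 35.72 × 24/36 ≈ 23.81 kt.
24 kt < 30 kt ⇒ not rapid intensification.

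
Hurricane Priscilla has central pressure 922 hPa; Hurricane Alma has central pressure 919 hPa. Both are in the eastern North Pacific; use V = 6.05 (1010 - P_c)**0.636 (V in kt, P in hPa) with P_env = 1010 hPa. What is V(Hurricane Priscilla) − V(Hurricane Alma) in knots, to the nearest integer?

Hurricane Priscilla: ΔP = 88; V ≈ 6.05 × 88^0.636 ≈ 104.34 kt.
Hurricane Alma: ΔP = 91; V ≈ 6.05 × 91^0.636 ≈ 106.59 kt.
Difference ≈ 104.34 − 106.59 = -2.25 → -2 kt.

-2 kt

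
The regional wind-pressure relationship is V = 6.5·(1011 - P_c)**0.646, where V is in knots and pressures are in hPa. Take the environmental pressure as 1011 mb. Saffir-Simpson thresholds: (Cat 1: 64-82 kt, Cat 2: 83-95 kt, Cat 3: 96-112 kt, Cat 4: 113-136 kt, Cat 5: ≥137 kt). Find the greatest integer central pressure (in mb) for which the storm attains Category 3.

Category 3 begins at V = 96 kt.
Required ΔP = (96/6.5)^(1/0.646) = 14.769^1.548 ≈ 64.59 mb.
P_c ≤ 1011 − 64.59 = 946.41, so the highest integer P_c is 946 mb.

946 mb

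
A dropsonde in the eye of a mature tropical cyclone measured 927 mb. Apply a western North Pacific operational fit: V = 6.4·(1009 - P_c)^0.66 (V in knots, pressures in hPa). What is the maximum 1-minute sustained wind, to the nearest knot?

ΔP = 1009 − 927 = 82 mb.
82^0.66 ≈ 18.328.
V ≈ 6.4 × 18.328 ≈ 117.3 kt.

117 kt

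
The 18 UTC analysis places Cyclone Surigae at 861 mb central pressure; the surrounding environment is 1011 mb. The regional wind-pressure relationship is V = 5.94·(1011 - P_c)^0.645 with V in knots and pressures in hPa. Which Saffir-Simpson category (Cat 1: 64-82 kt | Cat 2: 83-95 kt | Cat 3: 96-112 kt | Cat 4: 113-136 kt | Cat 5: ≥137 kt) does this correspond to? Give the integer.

ΔP = 1011 − 861 = 150 mb.
V ≈ 5.94 × 150^0.645 = 5.94 × 25.33 ≈ 150 kt.
150 kt falls in the Category 5 band.

5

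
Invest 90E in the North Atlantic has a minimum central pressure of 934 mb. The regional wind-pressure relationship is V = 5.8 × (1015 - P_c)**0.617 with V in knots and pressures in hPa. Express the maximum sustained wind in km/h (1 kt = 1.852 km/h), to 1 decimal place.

ΔP = 1015 − 934 = 81 mb.
V ≈ 5.8 × 81^0.617 = 5.8 × 15.050 ≈ 87.290 kt.
87.290 × 1.852 ≈ 161.66 km/h → 161.7 km/h.

161.7 km/h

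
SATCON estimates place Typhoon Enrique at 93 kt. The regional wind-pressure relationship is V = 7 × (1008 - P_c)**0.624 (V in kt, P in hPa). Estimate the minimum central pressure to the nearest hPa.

945 hPa

ΔP = (V / 7)^(1/0.624) = (93/7)^1.603.
93/7 = 13.286; 13.286^1.603 ≈ 63.14 hPa.
P_c = 1008 − 63.14 = 944.86 ≈ 945 hPa.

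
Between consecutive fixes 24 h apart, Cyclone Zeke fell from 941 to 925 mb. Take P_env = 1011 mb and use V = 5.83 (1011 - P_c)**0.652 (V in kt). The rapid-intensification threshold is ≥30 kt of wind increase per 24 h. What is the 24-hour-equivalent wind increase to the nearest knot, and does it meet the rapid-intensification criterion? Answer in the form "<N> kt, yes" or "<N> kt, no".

13 kt, no

V₁: ΔP = 70, V ≈ 5.83 × 70^0.652 ≈ 93.04 kt.
V₂: ΔP = 86, V ≈ 5.83 × 86^0.652 ≈ 106.40 kt.
ΔV over 24 h = 13.36 kt → 24 h equivalent = 13.36 × 24/24 ≈ 13.36 kt.
13 kt < 30 kt ⇒ not rapid intensification.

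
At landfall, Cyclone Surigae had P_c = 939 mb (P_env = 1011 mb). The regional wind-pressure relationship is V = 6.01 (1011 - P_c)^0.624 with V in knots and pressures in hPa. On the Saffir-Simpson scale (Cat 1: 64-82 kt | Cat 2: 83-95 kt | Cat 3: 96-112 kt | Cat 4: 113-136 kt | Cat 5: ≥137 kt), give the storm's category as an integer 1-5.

2

ΔP = 1011 − 939 = 72 mb.
V ≈ 6.01 × 72^0.624 = 6.01 × 14.42 ≈ 87 kt.
87 kt falls in the Category 2 band.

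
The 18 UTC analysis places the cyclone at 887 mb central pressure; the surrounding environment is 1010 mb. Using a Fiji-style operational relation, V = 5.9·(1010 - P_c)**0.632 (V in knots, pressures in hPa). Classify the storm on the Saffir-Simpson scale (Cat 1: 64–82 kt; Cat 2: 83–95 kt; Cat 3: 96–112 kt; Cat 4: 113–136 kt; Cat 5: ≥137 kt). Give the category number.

4

ΔP = 1010 − 887 = 123 mb.
V ≈ 5.9 × 123^0.632 = 5.9 × 20.93 ≈ 124 kt.
124 kt falls in the Category 4 band.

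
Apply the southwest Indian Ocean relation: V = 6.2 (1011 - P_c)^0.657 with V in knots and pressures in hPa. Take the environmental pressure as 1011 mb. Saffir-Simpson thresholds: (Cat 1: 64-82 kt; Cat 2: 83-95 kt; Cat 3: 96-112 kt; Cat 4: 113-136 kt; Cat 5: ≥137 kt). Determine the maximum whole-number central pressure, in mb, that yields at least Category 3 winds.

946 mb

Category 3 begins at V = 96 kt.
Required ΔP = (96/6.2)^(1/0.657) = 15.484^1.522 ≈ 64.73 mb.
P_c ≤ 1011 − 64.73 = 946.27, so the highest integer P_c is 946 mb.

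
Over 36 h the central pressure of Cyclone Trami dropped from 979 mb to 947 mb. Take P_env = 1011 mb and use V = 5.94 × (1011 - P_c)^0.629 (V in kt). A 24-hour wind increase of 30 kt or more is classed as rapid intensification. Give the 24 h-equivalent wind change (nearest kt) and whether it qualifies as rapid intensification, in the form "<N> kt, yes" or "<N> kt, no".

V₁: ΔP = 32, V ≈ 5.94 × 32^0.629 ≈ 52.54 kt.
V₂: ΔP = 64, V ≈ 5.94 × 64^0.629 ≈ 81.26 kt.
ΔV over 36 h = 28.72 kt → 24 h equivalent = 28.72 × 24/36 ≈ 19.15 kt.
19 kt < 30 kt ⇒ not rapid intensification.

19 kt, no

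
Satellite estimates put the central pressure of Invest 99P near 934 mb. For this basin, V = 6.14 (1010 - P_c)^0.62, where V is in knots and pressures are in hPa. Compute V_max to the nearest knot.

ΔP = 1010 − 934 = 76 mb.
76^0.62 ≈ 14.659.
V ≈ 6.14 × 14.659 ≈ 90.0 kt.

90 kt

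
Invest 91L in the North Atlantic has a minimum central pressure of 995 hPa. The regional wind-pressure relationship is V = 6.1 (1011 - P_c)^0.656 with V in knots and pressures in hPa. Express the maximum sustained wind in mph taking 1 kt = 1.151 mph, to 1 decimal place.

ΔP = 1011 − 995 = 16 hPa.
V ≈ 6.1 × 16^0.656 = 6.1 × 6.165 ≈ 37.604 kt.
37.604 × 1.151 ≈ 43.28 mph → 43.3 mph.

43.3 mph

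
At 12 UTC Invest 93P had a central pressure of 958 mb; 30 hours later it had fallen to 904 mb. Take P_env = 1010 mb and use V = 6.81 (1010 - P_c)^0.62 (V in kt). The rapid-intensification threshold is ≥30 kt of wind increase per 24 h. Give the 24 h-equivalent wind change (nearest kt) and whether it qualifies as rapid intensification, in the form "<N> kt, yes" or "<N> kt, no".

35 kt, yes

V₁: ΔP = 52, V ≈ 6.81 × 52^0.62 ≈ 78.90 kt.
V₂: ΔP = 106, V ≈ 6.81 × 106^0.62 ≈ 122.70 kt.
ΔV over 30 h = 43.80 kt → 24 h equivalent = 43.80 × 24/30 ≈ 35.04 kt.
35 kt ≥ 30 kt ⇒ rapid intensification.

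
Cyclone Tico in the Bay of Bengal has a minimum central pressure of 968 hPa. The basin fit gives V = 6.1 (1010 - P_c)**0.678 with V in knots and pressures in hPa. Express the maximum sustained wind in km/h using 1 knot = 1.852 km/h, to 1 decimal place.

142.4 km/h

ΔP = 1010 − 968 = 42 hPa.
V ≈ 6.1 × 42^0.678 = 6.1 × 12.606 ≈ 76.894 kt.
76.894 × 1.852 ≈ 142.41 km/h → 142.4 km/h.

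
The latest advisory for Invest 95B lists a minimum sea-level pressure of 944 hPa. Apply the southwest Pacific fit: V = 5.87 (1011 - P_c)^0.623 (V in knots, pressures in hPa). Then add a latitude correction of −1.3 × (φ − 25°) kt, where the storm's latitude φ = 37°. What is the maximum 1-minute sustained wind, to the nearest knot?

ΔP = 1011 − 944 = 67 hPa.
67^0.623 ≈ 13.729.
V ≈ 5.87 × 13.729 ≈ 80.6 kt.
Latitude correction: −1.3 × (37 − 25) = -15.6 kt.
Corrected V ≈ 65 kt → 65 kt.

65 kt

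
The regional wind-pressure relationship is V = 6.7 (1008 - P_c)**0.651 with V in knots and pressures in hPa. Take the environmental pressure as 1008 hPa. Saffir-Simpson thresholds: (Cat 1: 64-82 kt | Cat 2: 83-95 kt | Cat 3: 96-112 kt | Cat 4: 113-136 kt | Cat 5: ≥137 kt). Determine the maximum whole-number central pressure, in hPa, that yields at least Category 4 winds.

931 hPa

Category 4 begins at V = 113 kt.
Required ΔP = (113/6.7)^(1/0.651) = 16.866^1.536 ≈ 76.70 hPa.
P_c ≤ 1008 − 76.70 = 931.30, so the highest integer P_c is 931 hPa.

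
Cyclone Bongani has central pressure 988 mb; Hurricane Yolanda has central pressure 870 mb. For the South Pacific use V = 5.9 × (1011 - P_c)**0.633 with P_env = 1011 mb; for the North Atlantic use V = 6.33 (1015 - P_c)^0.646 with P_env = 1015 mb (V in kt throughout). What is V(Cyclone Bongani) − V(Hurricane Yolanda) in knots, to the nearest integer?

-115 kt

Cyclone Bongani: ΔP = 23; V ≈ 5.9 × 23^0.633 ≈ 42.94 kt.
Hurricane Yolanda: ΔP = 145; V ≈ 6.33 × 145^0.646 ≈ 157.63 kt.
Difference ≈ 42.94 − 157.63 = -114.69 → -115 kt.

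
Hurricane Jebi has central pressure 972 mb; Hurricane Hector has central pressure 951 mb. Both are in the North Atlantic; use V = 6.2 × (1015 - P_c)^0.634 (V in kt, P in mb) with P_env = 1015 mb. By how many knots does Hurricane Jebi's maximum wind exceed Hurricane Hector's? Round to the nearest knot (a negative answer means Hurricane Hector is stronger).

-19 kt

Hurricane Jebi: ΔP = 43; V ≈ 6.2 × 43^0.634 ≈ 67.30 kt.
Hurricane Hector: ΔP = 64; V ≈ 6.2 × 64^0.634 ≈ 86.60 kt.
Difference ≈ 67.30 − 86.60 = -19.30 → -19 kt.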